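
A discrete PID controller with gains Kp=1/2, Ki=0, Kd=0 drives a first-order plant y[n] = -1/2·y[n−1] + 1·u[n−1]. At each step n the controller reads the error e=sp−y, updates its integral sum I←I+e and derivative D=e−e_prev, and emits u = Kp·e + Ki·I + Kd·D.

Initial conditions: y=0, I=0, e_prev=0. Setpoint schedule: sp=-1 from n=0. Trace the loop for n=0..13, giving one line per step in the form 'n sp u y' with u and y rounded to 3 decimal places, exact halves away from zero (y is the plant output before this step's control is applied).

0 -1 -0.500 0.000
1 -1 -0.250 -0.500
2 -1 -0.500 0.000
3 -1 -0.250 -0.500
4 -1 -0.500 0.000
5 -1 -0.250 -0.500
6 -1 -0.500 0.000
7 -1 -0.250 -0.500
8 -1 -0.500 0.000
9 -1 -0.250 -0.500
10 -1 -0.500 0.000
11 -1 -0.250 -0.500
12 -1 -0.500 0.000
13 -1 -0.250 -0.500

(exact arithmetic carried between steps; '≈' marks a value shown rounded to 6 d.p. or computed from one; I and e_prev carry over from the previous line; the table rounds u and y to 3 d.p., halves away from zero)
n=0: y=0, sp=-1, e=sp−y=-1; I=-1, D=e−e_prev=-1; u=1/2·(-1)+0·(-1)+0·(-1)=-0.5; next y=-1/2·0+1·(-0.5)=-0.5
n=1: y=-0.5, sp=-1, e=sp−y=-0.5; I=-1.5, D=e−e_prev=0.5; u=1/2·(-0.5)+0·(-1.5)+0·0.5=-0.25; next y=-1/2·(-0.5)+1·(-0.25)=0
n=2: y=0, sp=-1, e=sp−y=-1; I=-2.5, D=e−e_prev=-0.5; u=1/2·(-1)+0·(-2.5)+0·(-0.5)=-0.5; next y=-1/2·0+1·(-0.5)=-0.5
n=3: y=-0.5, sp=-1, e=sp−y=-0.5; I=-3, D=e−e_prev=0.5; u=1/2·(-0.5)+0·(-3)+0·0.5=-0.25; next y=-1/2·(-0.5)+1·(-0.25)=0
n=4: y=0, sp=-1, e=sp−y=-1; I=-4, D=e−e_prev=-0.5; u=1/2·(-1)+0·(-4)+0·(-0.5)=-0.5; next y=-1/2·0+1·(-0.5)=-0.5
n=5: y=-0.5, sp=-1, e=sp−y=-0.5; I=-4.5, D=e−e_prev=0.5; u=1/2·(-0.5)+0·(-4.5)+0·0.5=-0.25; next y=-1/2·(-0.5)+1·(-0.25)=0
n=6: y=0, sp=-1, e=sp−y=-1; I=-5.5, D=e−e_prev=-0.5; u=1/2·(-1)+0·(-5.5)+0·(-0.5)=-0.5; next y=-1/2·0+1·(-0.5)=-0.5
n=7: y=-0.5, sp=-1, e=sp−y=-0.5; I=-6, D=e−e_prev=0.5; u=1/2·(-0.5)+0·(-6)+0·0.5=-0.25; next y=-1/2·(-0.5)+1·(-0.25)=0
n=8: y=0, sp=-1, e=sp−y=-1; I=-7, D=e−e_prev=-0.5; u=1/2·(-1)+0·(-7)+0·(-0.5)=-0.5; next y=-1/2·0+1·(-0.5)=-0.5
n=9: y=-0.5, sp=-1, e=sp−y=-0.5; I=-7.5, D=e−e_prev=0.5; u=1/2·(-0.5)+0·(-7.5)+0·0.5=-0.25; next y=-1/2·(-0.5)+1·(-0.25)=0
n=10: y=0, sp=-1, e=sp−y=-1; I=-8.5, D=e−e_prev=-0.5; u=1/2·(-1)+0·(-8.5)+0·(-0.5)=-0.5; next y=-1/2·0+1·(-0.5)=-0.5
n=11: y=-0.5, sp=-1, e=sp−y=-0.5; I=-9, D=e−e_prev=0.5; u=1/2·(-0.5)+0·(-9)+0·0.5=-0.25; next y=-1/2·(-0.5)+1·(-0.25)=0
n=12: y=0, sp=-1, e=sp−y=-1; I=-10, D=e−e_prev=-0.5; u=1/2·(-1)+0·(-10)+0·(-0.5)=-0.5; next y=-1/2·0+1·(-0.5)=-0.5
n=13: y=-0.5, sp=-1, e=sp−y=-0.5; I=-10.5, D=e−e_prev=0.5; u=1/2·(-0.5)+0·(-10.5)+0·0.5=-0.25; next y=-1/2·(-0.5)+1·(-0.25)=0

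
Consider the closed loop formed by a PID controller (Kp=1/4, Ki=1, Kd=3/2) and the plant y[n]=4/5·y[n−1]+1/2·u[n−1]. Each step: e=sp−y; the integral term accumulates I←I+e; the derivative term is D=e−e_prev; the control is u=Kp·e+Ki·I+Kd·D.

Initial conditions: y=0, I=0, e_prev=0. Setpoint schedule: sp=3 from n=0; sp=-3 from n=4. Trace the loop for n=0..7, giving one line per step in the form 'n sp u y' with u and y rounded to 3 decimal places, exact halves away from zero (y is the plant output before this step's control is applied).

0 3 8.250 0.000
1 3 -4.594 4.125
2 3 9.054 1.003
3 3 -5.529 5.329
4 -3 -7.335 1.499
5 -3 2.330 -2.469
6 -3 -8.714 -0.810
7 -3 3.120 -5.005

(exact arithmetic carried between steps; '≈' marks a value shown rounded to 6 d.p. or computed from one; I and e_prev carry over from the previous line; the table rounds u and y to 3 d.p., halves away from zero)
n=0: y=0, sp=3, e=sp−y=3; I=3, D=e−e_prev=3; u=1/4·3+1·3+3/2·3=8.25; next y=4/5·0+1/2·8.25=4.125
n=1: y=4.125, sp=3, e=sp−y=-1.125; I=1.875, D=e−e_prev=-4.125; u=1/4·(-1.125)+1·1.875+3/2·(-4.125)=-4.59375; next y=4/5·4.125+1/2·(-4.59375)=1.003125
n=2: y=1.003125, sp=3, e=sp−y=1.996875; I=3.871875, D=e−e_prev=3.121875; u=1/4·1.996875+1·3.871875+3/2·3.121875≈9.053906; next y=4/5·1.003125+1/2·9.053906≈5.329453
n=3: y≈5.329453, sp=3, e=sp−y≈-2.329453; I≈1.542422, D=e−e_prev≈-4.326328; u=1/4·(-2.329453)+1·1.542422+3/2·(-4.326328)≈-5.529434; next y=4/5·5.329453+1/2·(-5.529434)≈1.498846
n=4: y≈1.498846, sp=-3, e=sp−y≈-4.498846; I≈-2.956424, D=e−e_prev≈-2.169393; u=1/4·(-4.498846)+1·(-2.956424)+3/2·(-2.169393)≈-7.335224; next y=4/5·1.498846+1/2·(-7.335224)≈-2.468535
n=5: y≈-2.468535, sp=-3, e=sp−y≈-0.531465; I≈-3.487888, D=e−e_prev≈3.967381; u=1/4·(-0.531465)+1·(-3.487888)+3/2·3.967381≈2.330317; next y=4/5·(-2.468535)+1/2·2.330317≈-0.809670
n=6: y≈-0.809670, sp=-3, e=sp−y≈-2.190330; I≈-5.678219, D=e−e_prev≈-1.658866; u=1/4·(-2.190330)+1·(-5.678219)+3/2·(-1.658866)≈-8.714100; next y=4/5·(-0.809670)+1/2·(-8.714100)≈-5.004786
n=7: y≈-5.004786, sp=-3, e=sp−y≈2.004786; I≈-3.673433, D=e−e_prev≈4.195116; u=1/4·2.004786+1·(-3.673433)+3/2·4.195116≈3.120437; next y=4/5·(-5.004786)+1/2·3.120437≈-2.443610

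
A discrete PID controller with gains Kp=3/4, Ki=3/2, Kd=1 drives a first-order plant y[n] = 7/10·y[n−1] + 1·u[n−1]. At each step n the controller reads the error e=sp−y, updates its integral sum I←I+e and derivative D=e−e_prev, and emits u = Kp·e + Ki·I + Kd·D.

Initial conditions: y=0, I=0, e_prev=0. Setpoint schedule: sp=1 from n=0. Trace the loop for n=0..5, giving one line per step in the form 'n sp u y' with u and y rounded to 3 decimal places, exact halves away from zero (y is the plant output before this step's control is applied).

(exact arithmetic carried between steps; '≈' marks a value shown rounded to 6 d.p. or computed from one; I and e_prev carry over from the previous line; the table rounds u and y to 3 d.p., halves away from zero)
n=0: y=0, sp=1, e=sp−y=1; I=1, D=e−e_prev=1; u=3/4·1+3/2·1+1·1=3.25; next y=7/10·0+1·3.25=3.25
n=1: y=3.25, sp=1, e=sp−y=-2.25; I=-1.25, D=e−e_prev=-3.25; u=3/4·(-2.25)+3/2·(-1.25)+1·(-3.25)=-6.8125; next y=7/10·3.25+1·(-6.8125)=-4.5375
n=2: y=-4.5375, sp=1, e=sp−y=5.5375; I=4.2875, D=e−e_prev=7.7875; u=3/4·5.5375+3/2·4.2875+1·7.7875=18.371875; next y=7/10·(-4.5375)+1·18.371875=15.195625
n=3: y=15.195625, sp=1, e=sp−y=-14.195625; I=-9.908125, D=e−e_prev=-19.733125; u=3/4·(-14.195625)+3/2·(-9.908125)+1·(-19.733125)≈-45.242031; next y=7/10·15.195625+1·(-45.242031)≈-34.605094
n=4: y≈-34.605094, sp=1, e=sp−y≈35.605094; I≈25.696969, D=e−e_prev≈49.800719; u=3/4·35.605094+3/2·25.696969+1·49.800719≈115.049992; next y=7/10·(-34.605094)+1·115.049992≈90.826427
n=5: y≈90.826427, sp=1, e=sp−y≈-89.826427; I≈-64.129458, D=e−e_prev≈-125.431520; u=3/4·(-89.826427)+3/2·(-64.129458)+1·(-125.431520)≈-288.995527; next y=7/10·90.826427+1·(-288.995527)≈-225.417028

0 1 3.250 0.000
1 1 -6.813 3.250
2 1 18.372 -4.538
3 1 -45.242 15.196
4 1 115.050 -34.605
5 1 -288.996 90.826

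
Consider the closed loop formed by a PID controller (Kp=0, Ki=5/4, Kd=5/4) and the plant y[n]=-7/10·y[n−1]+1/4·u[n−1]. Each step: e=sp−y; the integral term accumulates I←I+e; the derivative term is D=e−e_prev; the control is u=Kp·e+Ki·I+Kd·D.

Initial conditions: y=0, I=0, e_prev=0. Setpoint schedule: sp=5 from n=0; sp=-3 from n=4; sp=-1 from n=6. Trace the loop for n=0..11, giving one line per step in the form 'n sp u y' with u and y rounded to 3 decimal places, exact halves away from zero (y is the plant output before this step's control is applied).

(exact arithmetic carried between steps; '≈' marks a value shown rounded to 6 d.p. or computed from one; I and e_prev carry over from the previous line; the table rounds u and y to 3 d.p., halves away from zero)
n=0: y=0, sp=5, e=sp−y=5; I=5, D=e−e_prev=5; u=0·5+5/4·5+5/4·5=12.5; next y=-7/10·0+1/4·12.5=3.125
n=1: y=3.125, sp=5, e=sp−y=1.875; I=6.875, D=e−e_prev=-3.125; u=0·1.875+5/4·6.875+5/4·(-3.125)=4.6875; next y=-7/10·3.125+1/4·4.6875=-1.015625
n=2: y=-1.015625, sp=5, e=sp−y=6.015625; I=12.890625, D=e−e_prev=4.140625; u=0·6.015625+5/4·12.890625+5/4·4.140625≈21.289063; next y=-7/10·(-1.015625)+1/4·21.289063≈6.033203
n=3: y≈6.033203, sp=5, e=sp−y≈-1.033203; I≈11.857422, D=e−e_prev≈-7.048828; u=0·(-1.033203)+5/4·11.857422+5/4·(-7.048828)≈6.010742; next y=-7/10·6.033203+1/4·6.010742≈-2.720557
n=4: y≈-2.720557, sp=-3, e=sp−y≈-0.279443; I≈11.577979, D=e−e_prev≈0.753760; u=0·(-0.279443)+5/4·11.577979+5/4·0.753760≈15.414673; next y=-7/10·(-2.720557)+1/4·15.414673≈5.758058
n=5: y≈5.758058, sp=-3, e=sp−y≈-8.758058; I≈2.819921, D=e−e_prev≈-8.478615; u=0·(-8.758058)+5/4·2.819921+5/4·(-8.478615)≈-7.073367; next y=-7/10·5.758058+1/4·(-7.073367)≈-5.798982
n=6: y≈-5.798982, sp=-1, e=sp−y≈4.798982; I≈7.618903, D=e−e_prev≈13.557040; u=0·4.798982+5/4·7.618903+5/4·13.557040≈26.469929; next y=-7/10·(-5.798982)+1/4·26.469929≈10.676770
n=7: y≈10.676770, sp=-1, e=sp−y≈-11.676770; I≈-4.057867, D=e−e_prev≈-16.475752; u=0·(-11.676770)+5/4·(-4.057867)+5/4·(-16.475752)≈-25.667024; next y=-7/10·10.676770+1/4·(-25.667024)≈-13.890495
n=8: y≈-13.890495, sp=-1, e=sp−y≈12.890495; I≈8.832628, D=e−e_prev≈24.567265; u=0·12.890495+5/4·8.832628+5/4·24.567265≈41.749866; next y=-7/10·(-13.890495)+1/4·41.749866≈20.160813
n=9: y≈20.160813, sp=-1, e=sp−y≈-21.160813; I≈-12.328185, D=e−e_prev≈-34.051308; u=0·(-21.160813)+5/4·(-12.328185)+5/4·(-34.051308)≈-57.974366; next y=-7/10·20.160813+1/4·(-57.974366)≈-28.606160
n=10: y≈-28.606160, sp=-1, e=sp−y≈27.606160; I≈15.277976, D=e−e_prev≈48.766973; u=0·27.606160+5/4·15.277976+5/4·48.766973≈80.056186; next y=-7/10·(-28.606160)+1/4·80.056186≈40.038359
n=11: y≈40.038359, sp=-1, e=sp−y≈-41.038359; I≈-25.760383, D=e−e_prev≈-68.644519; u=0·(-41.038359)+5/4·(-25.760383)+5/4·(-68.644519)≈-118.006128; next y=-7/10·40.038359+1/4·(-118.006128)≈-57.528383

0 5 12.500 0.000
1 5 4.688 3.125
2 5 21.289 -1.016
3 5 6.011 6.033
4 -3 15.415 -2.721
5 -3 -7.073 5.758
6 -1 26.470 -5.799
7 -1 -25.667 10.677
8 -1 41.750 -13.890
9 -1 -57.974 20.161
10 -1 80.056 -28.606
11 -1 -118.006 40.038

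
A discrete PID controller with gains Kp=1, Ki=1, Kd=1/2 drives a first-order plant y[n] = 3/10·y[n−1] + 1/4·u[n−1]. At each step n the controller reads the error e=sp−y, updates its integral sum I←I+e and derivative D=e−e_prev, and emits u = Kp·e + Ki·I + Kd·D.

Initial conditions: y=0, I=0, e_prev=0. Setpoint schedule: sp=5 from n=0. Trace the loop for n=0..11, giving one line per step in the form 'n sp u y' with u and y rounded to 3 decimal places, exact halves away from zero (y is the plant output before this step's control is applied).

0 5 12.500 0.000
1 5 7.188 3.125
2 5 11.602 2.734
3 5 11.206 3.721
4 5 12.486 3.918
5 5 12.719 4.297
6 5 13.182 4.469
7 5 13.381 4.636
8 5 13.578 4.736
9 5 13.694 4.815
10 5 13.786 4.868
11 5 13.847 4.907

(exact arithmetic carried between steps; '≈' marks a value shown rounded to 6 d.p. or computed from one; I and e_prev carry over from the previous line; the table rounds u and y to 3 d.p., halves away from zero)
n=0: y=0, sp=5, e=sp−y=5; I=5, D=e−e_prev=5; u=1·5+1·5+1/2·5=12.5; next y=3/10·0+1/4·12.5=3.125
n=1: y=3.125, sp=5, e=sp−y=1.875; I=6.875, D=e−e_prev=-3.125; u=1·1.875+1·6.875+1/2·(-3.125)=7.1875; next y=3/10·3.125+1/4·7.1875=2.734375
n=2: y=2.734375, sp=5, e=sp−y=2.265625; I=9.140625, D=e−e_prev=0.390625; u=1·2.265625+1·9.140625+1/2·0.390625≈11.601563; next y=3/10·2.734375+1/4·11.601563≈3.720703
n=3: y≈3.720703, sp=5, e=sp−y≈1.279297; I≈10.419922, D=e−e_prev≈-0.986328; u=1·1.279297+1·10.419922+1/2·(-0.986328)≈11.206055; next y=3/10·3.720703+1/4·11.206055≈3.917725
n=4: y≈3.917725, sp=5, e=sp−y≈1.082275; I≈11.502197, D=e−e_prev≈-0.197021; u=1·1.082275+1·11.502197+1/2·(-0.197021)≈12.485962; next y=3/10·3.917725+1/4·12.485962≈4.296808
n=5: y≈4.296808, sp=5, e=sp−y≈0.703192; I≈12.205389, D=e−e_prev≈-0.379083; u=1·0.703192+1·12.205389+1/2·(-0.379083)≈12.719040; next y=3/10·4.296808+1/4·12.719040≈4.468802
n=6: y≈4.468802, sp=5, e=sp−y≈0.531198; I≈12.736587, D=e−e_prev≈-0.171994; u=1·0.531198+1·12.736587+1/2·(-0.171994)≈13.181787; next y=3/10·4.468802+1/4·13.181787≈4.636088
n=7: y≈4.636088, sp=5, e=sp−y≈0.363912; I≈13.100499, D=e−e_prev≈-0.167285; u=1·0.363912+1·13.100499+1/2·(-0.167285)≈13.380769; next y=3/10·4.636088+1/4·13.380769≈4.736019
n=8: y≈4.736019, sp=5, e=sp−y≈0.263981; I≈13.364481, D=e−e_prev≈-0.099931; u=1·0.263981+1·13.364481+1/2·(-0.099931)≈13.578497; next y=3/10·4.736019+1/4·13.578497≈4.815430
n=9: y≈4.815430, sp=5, e=sp−y≈0.184570; I≈13.549051, D=e−e_prev≈-0.079411; u=1·0.184570+1·13.549051+1/2·(-0.079411)≈13.693916; next y=3/10·4.815430+1/4·13.693916≈4.868108
n=10: y≈4.868108, sp=5, e=sp−y≈0.131892; I≈13.680943, D=e−e_prev≈-0.052678; u=1·0.131892+1·13.680943+1/2·(-0.052678)≈13.786496; next y=3/10·4.868108+1/4·13.786496≈4.907056
n=11: y≈4.907056, sp=5, e=sp−y≈0.092944; I≈13.773887, D=e−e_prev≈-0.038949; u=1·0.092944+1·13.773887+1/2·(-0.038949)≈13.847356; next y=3/10·4.907056+1/4·13.847356≈4.933956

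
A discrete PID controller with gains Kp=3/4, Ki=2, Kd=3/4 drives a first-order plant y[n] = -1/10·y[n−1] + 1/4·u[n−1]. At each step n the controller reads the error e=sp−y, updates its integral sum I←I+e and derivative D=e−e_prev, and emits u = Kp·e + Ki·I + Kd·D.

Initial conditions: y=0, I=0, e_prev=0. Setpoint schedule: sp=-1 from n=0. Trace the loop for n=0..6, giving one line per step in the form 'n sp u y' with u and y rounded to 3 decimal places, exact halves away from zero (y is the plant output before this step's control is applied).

(exact arithmetic carried between steps; '≈' marks a value shown rounded to 6 d.p. or computed from one; I and e_prev carry over from the previous line; the table rounds u and y to 3 d.p., halves away from zero)
n=0: y=0, sp=-1, e=sp−y=-1; I=-1, D=e−e_prev=-1; u=3/4·(-1)+2·(-1)+3/4·(-1)=-3.5; next y=-1/10·0+1/4·(-3.5)=-0.875
n=1: y=-0.875, sp=-1, e=sp−y=-0.125; I=-1.125, D=e−e_prev=0.875; u=3/4·(-0.125)+2·(-1.125)+3/4·0.875=-1.6875; next y=-1/10·(-0.875)+1/4·(-1.6875)=-0.334375
n=2: y=-0.334375, sp=-1, e=sp−y=-0.665625; I=-1.790625, D=e−e_prev=-0.540625; u=3/4·(-0.665625)+2·(-1.790625)+3/4·(-0.540625)≈-4.485938; next y=-1/10·(-0.334375)+1/4·(-4.485938)≈-1.088047
n=3: y≈-1.088047, sp=-1, e=sp−y≈0.088047; I≈-1.702578, D=e−e_prev≈0.753672; u=3/4·0.088047+2·(-1.702578)+3/4·0.753672≈-2.773867; next y=-1/10·(-1.088047)+1/4·(-2.773867)≈-0.584662
n=4: y≈-0.584662, sp=-1, e=sp−y≈-0.415338; I≈-2.117916, D=e−e_prev≈-0.503385; u=3/4·(-0.415338)+2·(-2.117916)+3/4·(-0.503385)≈-4.924874; next y=-1/10·(-0.584662)+1/4·(-4.924874)≈-1.172752
n=5: y≈-1.172752, sp=-1, e=sp−y≈0.172752; I≈-1.945164, D=e−e_prev≈0.588090; u=3/4·0.172752+2·(-1.945164)+3/4·0.588090≈-3.319696; next y=-1/10·(-1.172752)+1/4·(-3.319696)≈-0.712649
n=6: y≈-0.712649, sp=-1, e=sp−y≈-0.287351; I≈-2.232515, D=e−e_prev≈-0.460104; u=3/4·(-0.287351)+2·(-2.232515)+3/4·(-0.460104)≈-5.025621; next y=-1/10·(-0.712649)+1/4·(-5.025621)≈-1.185140

0 -1 -3.500 0.000
1 -1 -1.688 -0.875
2 -1 -4.486 -0.334
3 -1 -2.774 -1.088
4 -1 -4.925 -0.585
5 -1 -3.320 -1.173
6 -1 -5.026 -0.713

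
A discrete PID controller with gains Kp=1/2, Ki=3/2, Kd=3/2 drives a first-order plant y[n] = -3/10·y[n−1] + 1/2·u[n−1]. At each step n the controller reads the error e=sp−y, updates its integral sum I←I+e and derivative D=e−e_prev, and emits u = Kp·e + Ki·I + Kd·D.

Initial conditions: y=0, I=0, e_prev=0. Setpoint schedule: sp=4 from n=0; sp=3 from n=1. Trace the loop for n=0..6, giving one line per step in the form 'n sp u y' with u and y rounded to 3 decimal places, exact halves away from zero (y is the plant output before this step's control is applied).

0 4 14.000 0.000
1 3 -14.000 7.000
2 3 48.350 -9.100
3 3 -83.668 26.905
4 3 203.318 -49.905
5 3 -415.415 116.631
6 3 921.589 -242.697

(exact arithmetic carried between steps; '≈' marks a value shown rounded to 6 d.p. or computed from one; I and e_prev carry over from the previous line; the table rounds u and y to 3 d.p., halves away from zero)
n=0: y=0, sp=4, e=sp−y=4; I=4, D=e−e_prev=4; u=1/2·4+3/2·4+3/2·4=14; next y=-3/10·0+1/2·14=7
n=1: y=7, sp=3, e=sp−y=-4; I=0, D=e−e_prev=-8; u=1/2·(-4)+3/2·0+3/2·(-8)=-14; next y=-3/10·7+1/2·(-14)=-9.1
n=2: y=-9.1, sp=3, e=sp−y=12.1; I=12.1, D=e−e_prev=16.1; u=1/2·12.1+3/2·12.1+3/2·16.1=48.35; next y=-3/10·(-9.1)+1/2·48.35=26.905
n=3: y=26.905, sp=3, e=sp−y=-23.905; I=-11.805, D=e−e_prev=-36.005; u=1/2·(-23.905)+3/2·(-11.805)+3/2·(-36.005)=-83.6675; next y=-3/10·26.905+1/2·(-83.6675)=-49.90525
n=4: y=-49.90525, sp=3, e=sp−y=52.90525; I=41.10025, D=e−e_prev=76.81025; u=1/2·52.90525+3/2·41.10025+3/2·76.81025=203.318375; next y=-3/10·(-49.90525)+1/2·203.318375≈116.630763
n=5: y≈116.630763, sp=3, e=sp−y≈-113.630763; I≈-72.530513, D=e−e_prev≈-166.536013; u=1/2·(-113.630763)+3/2·(-72.530513)+3/2·(-166.536013)≈-415.415169; next y=-3/10·116.630763+1/2·(-415.415169)≈-242.696813
n=6: y≈-242.696813, sp=3, e=sp−y≈245.696813; I≈173.166301, D=e−e_prev≈359.327576; u=1/2·245.696813+3/2·173.166301+3/2·359.327576≈921.589221; next y=-3/10·(-242.696813)+1/2·921.589221≈533.603654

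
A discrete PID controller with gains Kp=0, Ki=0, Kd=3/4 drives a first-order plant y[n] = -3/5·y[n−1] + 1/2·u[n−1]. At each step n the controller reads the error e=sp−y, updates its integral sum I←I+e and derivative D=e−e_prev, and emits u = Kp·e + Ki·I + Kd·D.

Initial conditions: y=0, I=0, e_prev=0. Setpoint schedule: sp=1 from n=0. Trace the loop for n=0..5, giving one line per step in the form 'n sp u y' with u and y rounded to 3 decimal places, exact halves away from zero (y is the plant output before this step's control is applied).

(exact arithmetic carried between steps; '≈' marks a value shown rounded to 6 d.p. or computed from one; I and e_prev carry over from the previous line; the table rounds u and y to 3 d.p., halves away from zero)
n=0: y=0, sp=1, e=sp−y=1; I=1, D=e−e_prev=1; u=0·1+0·1+3/4·1=0.75; next y=-3/5·0+1/2·0.75=0.375
n=1: y=0.375, sp=1, e=sp−y=0.625; I=1.625, D=e−e_prev=-0.375; u=0·0.625+0·1.625+3/4·(-0.375)=-0.28125; next y=-3/5·0.375+1/2·(-0.28125)=-0.365625
n=2: y=-0.365625, sp=1, e=sp−y=1.365625; I=2.990625, D=e−e_prev=0.740625; u=0·1.365625+0·2.990625+3/4·0.740625≈0.555469; next y=-3/5·(-0.365625)+1/2·0.555469≈0.497109
n=3: y≈0.497109, sp=1, e=sp−y≈0.502891; I≈3.493516, D=e−e_prev≈-0.862734; u=0·0.502891+0·3.493516+3/4·(-0.862734)≈-0.647051; next y=-3/5·0.497109+1/2·(-0.647051)≈-0.621791
n=4: y≈-0.621791, sp=1, e=sp−y≈1.621791; I≈5.115307, D=e−e_prev≈1.118900; u=0·1.621791+0·5.115307+3/4·1.118900≈0.839175; next y=-3/5·(-0.621791)+1/2·0.839175≈0.792662
n=5: y≈0.792662, sp=1, e=sp−y≈0.207338; I≈5.322644, D=e−e_prev≈-1.414453; u=0·0.207338+0·5.322644+3/4·(-1.414453)≈-1.060840; next y=-3/5·0.792662+1/2·(-1.060840)≈-1.006017

0 1 0.750 0.000
1 1 -0.281 0.375
2 1 0.555 -0.366
3 1 -0.647 0.497
4 1 0.839 -0.622
5 1 -1.061 0.793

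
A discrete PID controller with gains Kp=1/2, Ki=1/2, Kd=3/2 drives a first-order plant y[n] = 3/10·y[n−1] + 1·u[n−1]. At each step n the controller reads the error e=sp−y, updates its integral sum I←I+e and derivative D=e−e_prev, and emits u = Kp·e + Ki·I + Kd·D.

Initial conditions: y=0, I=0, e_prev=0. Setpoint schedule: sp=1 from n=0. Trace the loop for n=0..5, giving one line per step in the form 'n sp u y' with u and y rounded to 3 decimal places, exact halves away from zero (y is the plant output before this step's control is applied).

0 1 2.500 0.000
1 1 -4.750 2.500
2 1 14.500 -4.000
3 1 -36.000 13.300
4 1 97.075 -32.010
5 1 -253.090 87.472

(exact arithmetic carried between steps; '≈' marks a value shown rounded to 6 d.p. or computed from one; I and e_prev carry over from the previous line; the table rounds u and y to 3 d.p., halves away from zero)
n=0: y=0, sp=1, e=sp−y=1; I=1, D=e−e_prev=1; u=1/2·1+1/2·1+3/2·1=2.5; next y=3/10·0+1·2.5=2.5
n=1: y=2.5, sp=1, e=sp−y=-1.5; I=-0.5, D=e−e_prev=-2.5; u=1/2·(-1.5)+1/2·(-0.5)+3/2·(-2.5)=-4.75; next y=3/10·2.5+1·(-4.75)=-4
n=2: y=-4, sp=1, e=sp−y=5; I=4.5, D=e−e_prev=6.5; u=1/2·5+1/2·4.5+3/2·6.5=14.5; next y=3/10·(-4)+1·14.5=13.3
n=3: y=13.3, sp=1, e=sp−y=-12.3; I=-7.8, D=e−e_prev=-17.3; u=1/2·(-12.3)+1/2·(-7.8)+3/2·(-17.3)=-36; next y=3/10·13.3+1·(-36)=-32.01
n=4: y=-32.01, sp=1, e=sp−y=33.01; I=25.21, D=e−e_prev=45.31; u=1/2·33.01+1/2·25.21+3/2·45.31=97.075; next y=3/10·(-32.01)+1·97.075=87.472
n=5: y=87.472, sp=1, e=sp−y=-86.472; I=-61.262, D=e−e_prev=-119.482; u=1/2·(-86.472)+1/2·(-61.262)+3/2·(-119.482)=-253.09; next y=3/10·87.472+1·(-253.09)=-226.8484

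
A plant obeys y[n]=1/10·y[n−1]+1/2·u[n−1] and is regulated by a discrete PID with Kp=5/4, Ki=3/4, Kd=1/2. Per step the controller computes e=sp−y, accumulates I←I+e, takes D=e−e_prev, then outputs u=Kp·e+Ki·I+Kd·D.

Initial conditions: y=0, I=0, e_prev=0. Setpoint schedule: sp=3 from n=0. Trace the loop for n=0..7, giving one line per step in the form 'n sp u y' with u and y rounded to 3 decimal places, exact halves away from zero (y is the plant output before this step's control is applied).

0 3 7.500 0.000
1 3 -1.125 3.750
2 3 10.031 -0.188
3 3 -2.508 4.997
4 3 12.964 -0.754
5 3 -4.998 6.407
6 3 16.690 -1.858
7 3 -8.843 8.159

(exact arithmetic carried between steps; '≈' marks a value shown rounded to 6 d.p. or computed from one; I and e_prev carry over from the previous line; the table rounds u and y to 3 d.p., halves away from zero)
n=0: y=0, sp=3, e=sp−y=3; I=3, D=e−e_prev=3; u=5/4·3+3/4·3+1/2·3=7.5; next y=1/10·0+1/2·7.5=3.75
n=1: y=3.75, sp=3, e=sp−y=-0.75; I=2.25, D=e−e_prev=-3.75; u=5/4·(-0.75)+3/4·2.25+1/2·(-3.75)=-1.125; next y=1/10·3.75+1/2·(-1.125)=-0.1875
n=2: y=-0.1875, sp=3, e=sp−y=3.1875; I=5.4375, D=e−e_prev=3.9375; u=5/4·3.1875+3/4·5.4375+1/2·3.9375=10.03125; next y=1/10·(-0.1875)+1/2·10.03125=4.996875
n=3: y=4.996875, sp=3, e=sp−y=-1.996875; I=3.440625, D=e−e_prev=-5.184375; u=5/4·(-1.996875)+3/4·3.440625+1/2·(-5.184375)≈-2.507813; next y=1/10·4.996875+1/2·(-2.507813)≈-0.754219
n=4: y≈-0.754219, sp=3, e=sp−y≈3.754219; I≈7.194844, D=e−e_prev≈5.751094; u=5/4·3.754219+3/4·7.194844+1/2·5.751094≈12.964453; next y=1/10·(-0.754219)+1/2·12.964453≈6.406805
n=5: y≈6.406805, sp=3, e=sp−y≈-3.406805; I≈3.788039, D=e−e_prev≈-7.161023; u=5/4·(-3.406805)+3/4·3.788039+1/2·(-7.161023)≈-4.997988; next y=1/10·6.406805+1/2·(-4.997988)≈-1.858314
n=6: y≈-1.858314, sp=3, e=sp−y≈4.858314; I≈8.646353, D=e−e_prev≈8.265118; u=5/4·4.858314+3/4·8.646353+1/2·8.265118≈16.690216; next y=1/10·(-1.858314)+1/2·16.690216≈8.159277
n=7: y≈8.159277, sp=3, e=sp−y≈-5.159277; I≈3.487076, D=e−e_prev≈-10.017590; u=5/4·(-5.159277)+3/4·3.487076+1/2·(-10.017590)≈-8.842584; next y=1/10·8.159277+1/2·(-8.842584)≈-3.605364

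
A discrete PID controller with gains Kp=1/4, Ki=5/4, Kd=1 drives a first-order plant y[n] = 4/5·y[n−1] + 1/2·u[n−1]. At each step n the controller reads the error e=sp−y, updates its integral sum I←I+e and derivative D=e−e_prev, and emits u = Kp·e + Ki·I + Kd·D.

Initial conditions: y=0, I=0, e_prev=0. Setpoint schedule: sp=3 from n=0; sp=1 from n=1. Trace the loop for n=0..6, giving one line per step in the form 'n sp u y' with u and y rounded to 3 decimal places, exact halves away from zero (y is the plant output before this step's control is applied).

0 3 7.500 0.000
1 1 -6.125 3.750
2 1 5.719 -0.063
3 1 -3.945 2.809
4 1 3.001 0.275
5 1 -2.241 1.720
6 1 1.966 0.256

(exact arithmetic carried between steps; '≈' marks a value shown rounded to 6 d.p. or computed from one; I and e_prev carry over from the previous line; the table rounds u and y to 3 d.p., halves away from zero)
n=0: y=0, sp=3, e=sp−y=3; I=3, D=e−e_prev=3; u=1/4·3+5/4·3+1·3=7.5; next y=4/5·0+1/2·7.5=3.75
n=1: y=3.75, sp=1, e=sp−y=-2.75; I=0.25, D=e−e_prev=-5.75; u=1/4·(-2.75)+5/4·0.25+1·(-5.75)=-6.125; next y=4/5·3.75+1/2·(-6.125)=-0.0625
n=2: y=-0.0625, sp=1, e=sp−y=1.0625; I=1.3125, D=e−e_prev=3.8125; u=1/4·1.0625+5/4·1.3125+1·3.8125=5.71875; next y=4/5·(-0.0625)+1/2·5.71875=2.809375
n=3: y=2.809375, sp=1, e=sp−y=-1.809375; I=-0.496875, D=e−e_prev=-2.871875; u=1/4·(-1.809375)+5/4·(-0.496875)+1·(-2.871875)≈-3.945313; next y=4/5·2.809375+1/2·(-3.945313)≈0.274844
n=4: y≈0.274844, sp=1, e=sp−y≈0.725156; I≈0.228281, D=e−e_prev≈2.534531; u=1/4·0.725156+5/4·0.228281+1·2.534531≈3.001172; next y=4/5·0.274844+1/2·3.001172≈1.720461
n=5: y≈1.720461, sp=1, e=sp−y≈-0.720461; I≈-0.492180, D=e−e_prev≈-1.445617; u=1/4·(-0.720461)+5/4·(-0.492180)+1·(-1.445617)≈-2.240957; next y=4/5·1.720461+1/2·(-2.240957)≈0.255890
n=6: y≈0.255890, sp=1, e=sp−y≈0.744110; I≈0.251930, D=e−e_prev≈1.464571; u=1/4·0.744110+5/4·0.251930+1·1.464571≈1.965511; next y=4/5·0.255890+1/2·1.965511≈1.187468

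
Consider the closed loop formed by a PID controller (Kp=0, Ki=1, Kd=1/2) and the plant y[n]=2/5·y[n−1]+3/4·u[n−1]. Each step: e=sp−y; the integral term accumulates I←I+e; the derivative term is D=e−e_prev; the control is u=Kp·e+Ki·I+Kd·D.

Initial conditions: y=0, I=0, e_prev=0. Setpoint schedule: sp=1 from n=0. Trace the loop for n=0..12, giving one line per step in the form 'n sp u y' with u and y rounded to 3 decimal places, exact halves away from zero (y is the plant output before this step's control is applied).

0 1 1.500 0.000
1 1 0.313 1.125
2 1 1.411 0.684
3 1 0.535 1.332
4 1 1.124 0.934
5 1 0.567 1.216
6 1 0.949 0.912
7 1 0.638 1.076
8 1 0.895 0.909
9 1 0.714 1.035
10 1 0.870 0.949
11 1 0.754 1.032
12 1 0.844 0.978

(exact arithmetic carried between steps; '≈' marks a value shown rounded to 6 d.p. or computed from one; I and e_prev carry over from the previous line; the table rounds u and y to 3 d.p., halves away from zero)
n=0: y=0, sp=1, e=sp−y=1; I=1, D=e−e_prev=1; u=0·1+1·1+1/2·1=1.5; next y=2/5·0+3/4·1.5=1.125
n=1: y=1.125, sp=1, e=sp−y=-0.125; I=0.875, D=e−e_prev=-1.125; u=0·(-0.125)+1·0.875+1/2·(-1.125)=0.3125; next y=2/5·1.125+3/4·0.3125=0.684375
n=2: y=0.684375, sp=1, e=sp−y=0.315625; I=1.190625, D=e−e_prev=0.440625; u=0·0.315625+1·1.190625+1/2·0.440625≈1.410938; next y=2/5·0.684375+3/4·1.410938≈1.331953
n=3: y≈1.331953, sp=1, e=sp−y≈-0.331953; I≈0.858672, D=e−e_prev≈-0.647578; u=0·(-0.331953)+1·0.858672+1/2·(-0.647578)≈0.534883; next y=2/5·1.331953+3/4·0.534883≈0.933943
n=4: y≈0.933943, sp=1, e=sp−y≈0.066057; I≈0.924729, D=e−e_prev≈0.398010; u=0·0.066057+1·0.924729+1/2·0.398010≈1.123733; next y=2/5·0.933943+3/4·1.123733≈1.216377
n=5: y≈1.216377, sp=1, e=sp−y≈-0.216377; I≈0.708351, D=e−e_prev≈-0.282434; u=0·(-0.216377)+1·0.708351+1/2·(-0.282434)≈0.567134; next y=2/5·1.216377+3/4·0.567134≈0.911902
n=6: y≈0.911902, sp=1, e=sp−y≈0.088098; I≈0.796450, D=e−e_prev≈0.304476; u=0·0.088098+1·0.796450+1/2·0.304476≈0.948688; next y=2/5·0.911902+3/4·0.948688≈1.076276
n=7: y≈1.076276, sp=1, e=sp−y≈-0.076276; I≈0.720173, D=e−e_prev≈-0.164375; u=0·(-0.076276)+1·0.720173+1/2·(-0.164375)≈0.637986; next y=2/5·1.076276+3/4·0.637986≈0.909000
n=8: y≈0.909000, sp=1, e=sp−y≈0.091000; I≈0.811173, D=e−e_prev≈0.167276; u=0·0.091000+1·0.811173+1/2·0.167276≈0.894811; next y=2/5·0.909000+3/4·0.894811≈1.034709
n=9: y≈1.034709, sp=1, e=sp−y≈-0.034709; I≈0.776465, D=e−e_prev≈-0.125709; u=0·(-0.034709)+1·0.776465+1/2·(-0.125709)≈0.713610; next y=2/5·1.034709+3/4·0.713610≈0.949091
n=10: y≈0.949091, sp=1, e=sp−y≈0.050909; I≈0.827373, D=e−e_prev≈0.085617; u=0·0.050909+1·0.827373+1/2·0.085617≈0.870182; next y=2/5·0.949091+3/4·0.870182≈1.032273
n=11: y≈1.032273, sp=1, e=sp−y≈-0.032273; I≈0.795100, D=e−e_prev≈-0.083182; u=0·(-0.032273)+1·0.795100+1/2·(-0.083182)≈0.753509; next y=2/5·1.032273+3/4·0.753509≈0.978041
n=12: y≈0.978041, sp=1, e=sp−y≈0.021959; I≈0.817059, D=e−e_prev≈0.054232; u=0·0.021959+1·0.817059+1/2·0.054232≈0.844175; next y=2/5·0.978041+3/4·0.844175≈1.024348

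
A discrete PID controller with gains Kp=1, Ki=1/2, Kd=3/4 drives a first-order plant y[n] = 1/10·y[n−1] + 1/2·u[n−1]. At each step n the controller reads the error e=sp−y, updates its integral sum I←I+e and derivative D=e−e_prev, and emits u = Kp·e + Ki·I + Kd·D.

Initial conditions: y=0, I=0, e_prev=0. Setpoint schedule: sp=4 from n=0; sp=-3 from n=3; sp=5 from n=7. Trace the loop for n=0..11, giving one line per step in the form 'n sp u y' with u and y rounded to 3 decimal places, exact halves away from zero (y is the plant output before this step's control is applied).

0 4 9.000 0.000
1 4 -2.125 4.500
2 4 12.503 -0.613
3 -3 -20.081 6.190
4 -3 20.803 -9.422
5 -3 -30.177 9.459
6 -3 30.858 -14.143
7 5 -26.626 14.015
8 5 42.319 -11.912
9 5 -40.400 19.968
10 5 61.911 -18.203
11 5 -61.627 29.135

(exact arithmetic carried between steps; '≈' marks a value shown rounded to 6 d.p. or computed from one; I and e_prev carry over from the previous line; the table rounds u and y to 3 d.p., halves away from zero)
n=0: y=0, sp=4, e=sp−y=4; I=4, D=e−e_prev=4; u=1·4+1/2·4+3/4·4=9; next y=1/10·0+1/2·9=4.5
n=1: y=4.5, sp=4, e=sp−y=-0.5; I=3.5, D=e−e_prev=-4.5; u=1·(-0.5)+1/2·3.5+3/4·(-4.5)=-2.125; next y=1/10·4.5+1/2·(-2.125)=-0.6125
n=2: y=-0.6125, sp=4, e=sp−y=4.6125; I=8.1125, D=e−e_prev=5.1125; u=1·4.6125+1/2·8.1125+3/4·5.1125=12.503125; next y=1/10·(-0.6125)+1/2·12.503125≈6.190313
n=3: y≈6.190313, sp=-3, e=sp−y≈-9.190313; I≈-1.077813, D=e−e_prev≈-13.802813; u=1·(-9.190313)+1/2·(-1.077813)+3/4·(-13.802813)≈-20.081328; next y=1/10·6.190313+1/2·(-20.081328)≈-9.421633
n=4: y≈-9.421633, sp=-3, e=sp−y≈6.421633; I≈5.343820, D=e−e_prev≈15.611945; u=1·6.421633+1/2·5.343820+3/4·15.611945≈20.802502; next y=1/10·(-9.421633)+1/2·20.802502≈9.459088
n=5: y≈9.459088, sp=-3, e=sp−y≈-12.459088; I≈-7.115267, D=e−e_prev≈-18.880721; u=1·(-12.459088)+1/2·(-7.115267)+3/4·(-18.880721)≈-30.177262; next y=1/10·9.459088+1/2·(-30.177262)≈-14.142722
n=6: y≈-14.142722, sp=-3, e=sp−y≈11.142722; I≈4.027455, D=e−e_prev≈23.601810; u=1·11.142722+1/2·4.027455+3/4·23.601810≈30.857807; next y=1/10·(-14.142722)+1/2·30.857807≈14.014631
n=7: y≈14.014631, sp=5, e=sp−y≈-9.014631; I≈-4.987176, D=e−e_prev≈-20.157353; u=1·(-9.014631)+1/2·(-4.987176)+3/4·(-20.157353)≈-26.626234; next y=1/10·14.014631+1/2·(-26.626234)≈-11.911654
n=8: y≈-11.911654, sp=5, e=sp−y≈16.911654; I≈11.924478, D=e−e_prev≈25.926285; u=1·16.911654+1/2·11.924478+3/4·25.926285≈42.318607; next y=1/10·(-11.911654)+1/2·42.318607≈19.968138
n=9: y≈19.968138, sp=5, e=sp−y≈-14.968138; I≈-3.043660, D=e−e_prev≈-31.879792; u=1·(-14.968138)+1/2·(-3.043660)+3/4·(-31.879792)≈-40.399812; next y=1/10·19.968138+1/2·(-40.399812)≈-18.203092
n=10: y≈-18.203092, sp=5, e=sp−y≈23.203092; I≈20.159432, D=e−e_prev≈38.171230; u=1·23.203092+1/2·20.159432+3/4·38.171230≈61.911231; next y=1/10·(-18.203092)+1/2·61.911231≈29.135306
n=11: y≈29.135306, sp=5, e=sp−y≈-24.135306; I≈-3.975874, D=e−e_prev≈-47.338399; u=1·(-24.135306)+1/2·(-3.975874)+3/4·(-47.338399)≈-61.627043; next y=1/10·29.135306+1/2·(-61.627043)≈-27.899991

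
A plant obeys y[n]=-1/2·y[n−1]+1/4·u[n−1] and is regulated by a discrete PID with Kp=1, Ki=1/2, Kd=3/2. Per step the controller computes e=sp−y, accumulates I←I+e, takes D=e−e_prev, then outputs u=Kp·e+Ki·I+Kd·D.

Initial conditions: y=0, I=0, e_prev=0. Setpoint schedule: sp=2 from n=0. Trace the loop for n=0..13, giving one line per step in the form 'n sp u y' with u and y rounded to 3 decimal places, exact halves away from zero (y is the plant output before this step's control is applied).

0 2 6.000 0.000
1 2 -0.500 1.500
2 2 9.125 -0.875
3 2 -3.781 2.719
4 2 16.320 -2.305
5 2 -11.674 5.232
6 2 30.317 -5.535
7 2 -29.710 10.347
8 2 58.781 -12.601
9 2 -69.129 20.996
10 2 118.094 -27.780
11 2 -153.760 43.414
12 2 243.005 -60.147
13 2 -334.177 90.825

(exact arithmetic carried between steps; '≈' marks a value shown rounded to 6 d.p. or computed from one; I and e_prev carry over from the previous line; the table rounds u and y to 3 d.p., halves away from zero)
n=0: y=0, sp=2, e=sp−y=2; I=2, D=e−e_prev=2; u=1·2+1/2·2+3/2·2=6; next y=-1/2·0+1/4·6=1.5
n=1: y=1.5, sp=2, e=sp−y=0.5; I=2.5, D=e−e_prev=-1.5; u=1·0.5+1/2·2.5+3/2·(-1.5)=-0.5; next y=-1/2·1.5+1/4·(-0.5)=-0.875
n=2: y=-0.875, sp=2, e=sp−y=2.875; I=5.375, D=e−e_prev=2.375; u=1·2.875+1/2·5.375+3/2·2.375=9.125; next y=-1/2·(-0.875)+1/4·9.125=2.71875
n=3: y=2.71875, sp=2, e=sp−y=-0.71875; I=4.65625, D=e−e_prev=-3.59375; u=1·(-0.71875)+1/2·4.65625+3/2·(-3.59375)=-3.78125; next y=-1/2·2.71875+1/4·(-3.78125)≈-2.304688
n=4: y≈-2.304688, sp=2, e=sp−y≈4.304688; I≈8.960938, D=e−e_prev≈5.023438; u=1·4.304688+1/2·8.960938+3/2·5.023438≈16.320313; next y=-1/2·(-2.304688)+1/4·16.320313≈5.232422
n=5: y≈5.232422, sp=2, e=sp−y≈-3.232422; I≈5.728516, D=e−e_prev≈-7.537109; u=1·(-3.232422)+1/2·5.728516+3/2·(-7.537109)≈-11.673828; next y=-1/2·5.232422+1/4·(-11.673828)≈-5.534668
n=6: y≈-5.534668, sp=2, e=sp−y≈7.534668; I≈13.263184, D=e−e_prev≈10.767090; u=1·7.534668+1/2·13.263184+3/2·10.767090≈30.316895; next y=-1/2·(-5.534668)+1/4·30.316895≈10.346558
n=7: y≈10.346558, sp=2, e=sp−y≈-8.346558; I≈4.916626, D=e−e_prev≈-15.881226; u=1·(-8.346558)+1/2·4.916626+3/2·(-15.881226)≈-29.710083; next y=-1/2·10.346558+1/4·(-29.710083)≈-12.600800
n=8: y≈-12.600800, sp=2, e=sp−y≈14.600800; I≈19.517426, D=e−e_prev≈22.947357; u=1·14.600800+1/2·19.517426+3/2·22.947357≈58.780548; next y=-1/2·(-12.600800)+1/4·58.780548≈20.995537
n=9: y≈20.995537, sp=2, e=sp−y≈-18.995537; I≈0.521889, D=e−e_prev≈-33.596336; u=1·(-18.995537)+1/2·0.521889+3/2·(-33.596336)≈-69.129097; next y=-1/2·20.995537+1/4·(-69.129097)≈-27.780043
n=10: y≈-27.780043, sp=2, e=sp−y≈29.780043; I≈30.301931, D=e−e_prev≈48.775579; u=1·29.780043+1/2·30.301931+3/2·48.775579≈118.094378; next y=-1/2·(-27.780043)+1/4·118.094378≈43.413616
n=11: y≈43.413616, sp=2, e=sp−y≈-41.413616; I≈-11.111684, D=e−e_prev≈-71.193658; u=1·(-41.413616)+1/2·(-11.111684)+3/2·(-71.193658)≈-153.759945; next y=-1/2·43.413616+1/4·(-153.759945)≈-60.146794
n=12: y≈-60.146794, sp=2, e=sp−y≈62.146794; I≈51.035110, D=e−e_prev≈103.560410; u=1·62.146794+1/2·51.035110+3/2·103.560410≈243.004964; next y=-1/2·(-60.146794)+1/4·243.004964≈90.824638
n=13: y≈90.824638, sp=2, e=sp−y≈-88.824638; I≈-37.789528, D=e−e_prev≈-150.971432; u=1·(-88.824638)+1/2·(-37.789528)+3/2·(-150.971432)≈-334.176551; next y=-1/2·90.824638+1/4·(-334.176551)≈-128.956457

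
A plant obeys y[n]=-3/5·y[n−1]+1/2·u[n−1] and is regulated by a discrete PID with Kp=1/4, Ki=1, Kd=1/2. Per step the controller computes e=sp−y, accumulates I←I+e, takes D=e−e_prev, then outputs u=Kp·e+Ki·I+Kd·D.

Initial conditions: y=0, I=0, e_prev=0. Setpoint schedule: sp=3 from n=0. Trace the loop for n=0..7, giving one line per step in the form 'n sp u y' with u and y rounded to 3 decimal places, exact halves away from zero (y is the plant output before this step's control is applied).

(exact arithmetic carried between steps; '≈' marks a value shown rounded to 6 d.p. or computed from one; I and e_prev carry over from the previous line; the table rounds u and y to 3 d.p., halves away from zero)
n=0: y=0, sp=3, e=sp−y=3; I=3, D=e−e_prev=3; u=1/4·3+1·3+1/2·3=5.25; next y=-3/5·0+1/2·5.25=2.625
n=1: y=2.625, sp=3, e=sp−y=0.375; I=3.375, D=e−e_prev=-2.625; u=1/4·0.375+1·3.375+1/2·(-2.625)=2.15625; next y=-3/5·2.625+1/2·2.15625=-0.496875
n=2: y=-0.496875, sp=3, e=sp−y=3.496875; I=6.871875, D=e−e_prev=3.121875; u=1/4·3.496875+1·6.871875+1/2·3.121875≈9.307031; next y=-3/5·(-0.496875)+1/2·9.307031≈4.951641
n=3: y≈4.951641, sp=3, e=sp−y≈-1.951641; I≈4.920234, D=e−e_prev≈-5.448516; u=1/4·(-1.951641)+1·4.920234+1/2·(-5.448516)≈1.708066; next y=-3/5·4.951641+1/2·1.708066≈-2.116951
n=4: y≈-2.116951, sp=3, e=sp−y≈5.116951; I≈10.037186, D=e−e_prev≈7.068592; u=1/4·5.116951+1·10.037186+1/2·7.068592≈14.850719; next y=-3/5·(-2.116951)+1/2·14.850719≈8.695530
n=5: y≈8.695530, sp=3, e=sp−y≈-5.695530; I≈4.341655, D=e−e_prev≈-10.812481; u=1/4·(-5.695530)+1·4.341655+1/2·(-10.812481)≈-2.488468; next y=-3/5·8.695530+1/2·(-2.488468)≈-6.461552
n=6: y≈-6.461552, sp=3, e=sp−y≈9.461552; I≈13.803207, D=e−e_prev≈15.157083; u=1/4·9.461552+1·13.803207+1/2·15.157083≈23.747137; next y=-3/5·(-6.461552)+1/2·23.747137≈15.750500
n=7: y≈15.750500, sp=3, e=sp−y≈-12.750500; I≈1.052708, D=e−e_prev≈-22.212052; u=1/4·(-12.750500)+1·1.052708+1/2·(-22.212052)≈-13.240943; next y=-3/5·15.750500+1/2·(-13.240943)≈-16.070771

0 3 5.250 0.000
1 3 2.156 2.625
2 3 9.307 -0.497
3 3 1.708 4.952
4 3 14.851 -2.117
5 3 -2.488 8.696
6 3 23.747 -6.462
7 3 -13.241 15.750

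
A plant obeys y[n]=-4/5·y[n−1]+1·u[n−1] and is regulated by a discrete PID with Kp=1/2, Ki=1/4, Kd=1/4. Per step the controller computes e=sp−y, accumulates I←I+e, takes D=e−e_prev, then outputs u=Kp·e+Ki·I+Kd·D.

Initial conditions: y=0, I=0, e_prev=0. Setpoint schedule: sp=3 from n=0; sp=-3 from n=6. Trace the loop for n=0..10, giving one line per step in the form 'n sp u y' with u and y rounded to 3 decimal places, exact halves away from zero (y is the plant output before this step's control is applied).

0 3 3.000 0.000
1 3 0.000 3.000
2 3 6.150 -2.400
3 3 -4.320 8.070
4 3 15.876 -10.776
5 3 -20.664 24.497
6 -3 41.538 -40.262
7 -3 -77.845 73.748
8 -3 142.061 -136.843
9 -3 -265.505 251.536
10 -3 486.226 -466.734

(exact arithmetic carried between steps; '≈' marks a value shown rounded to 6 d.p. or computed from one; I and e_prev carry over from the previous line; the table rounds u and y to 3 d.p., halves away from zero)
n=0: y=0, sp=3, e=sp−y=3; I=3, D=e−e_prev=3; u=1/2·3+1/4·3+1/4·3=3; next y=-4/5·0+1·3=3
n=1: y=3, sp=3, e=sp−y=0; I=3, D=e−e_prev=-3; u=1/2·0+1/4·3+1/4·(-3)=0; next y=-4/5·3+1·0=-2.4
n=2: y=-2.4, sp=3, e=sp−y=5.4; I=8.4, D=e−e_prev=5.4; u=1/2·5.4+1/4·8.4+1/4·5.4=6.15; next y=-4/5·(-2.4)+1·6.15=8.07
n=3: y=8.07, sp=3, e=sp−y=-5.07; I=3.33, D=e−e_prev=-10.47; u=1/2·(-5.07)+1/4·3.33+1/4·(-10.47)=-4.32; next y=-4/5·8.07+1·(-4.32)=-10.776
n=4: y=-10.776, sp=3, e=sp−y=13.776; I=17.106, D=e−e_prev=18.846; u=1/2·13.776+1/4·17.106+1/4·18.846=15.876; next y=-4/5·(-10.776)+1·15.876=24.4968
n=5: y=24.4968, sp=3, e=sp−y=-21.4968; I=-4.3908, D=e−e_prev=-35.2728; u=1/2·(-21.4968)+1/4·(-4.3908)+1/4·(-35.2728)=-20.6643; next y=-4/5·24.4968+1·(-20.6643)=-40.26174
n=6: y=-40.26174, sp=-3, e=sp−y=37.26174; I=32.87094, D=e−e_prev=58.75854; u=1/2·37.26174+1/4·32.87094+1/4·58.75854=41.53824; next y=-4/5·(-40.26174)+1·41.53824=73.747632
n=7: y=73.747632, sp=-3, e=sp−y=-76.747632; I=-43.876692, D=e−e_prev=-114.009372; u=1/2·(-76.747632)+1/4·(-43.876692)+1/4·(-114.009372)=-77.845332; next y=-4/5·73.747632+1·(-77.845332)≈-136.843438
n=8: y≈-136.843438, sp=-3, e=sp−y≈133.843438; I≈89.966746, D=e−e_prev≈210.591070; u=1/2·133.843438+1/4·89.966746+1/4·210.591070≈142.061173; next y=-4/5·(-136.843438)+1·142.061173≈251.535923
n=9: y≈251.535923, sp=-3, e=sp−y≈-254.535923; I≈-164.569177, D=e−e_prev≈-388.379360; u=1/2·(-254.535923)+1/4·(-164.569177)+1/4·(-388.379360)≈-265.505096; next y=-4/5·251.535923+1·(-265.505096)≈-466.733834
n=10: y≈-466.733834, sp=-3, e=sp−y≈463.733834; I≈299.164657, D=e−e_prev≈718.269757; u=1/2·463.733834+1/4·299.164657+1/4·718.269757≈486.225520; next y=-4/5·(-466.733834)+1·486.225520≈859.612587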